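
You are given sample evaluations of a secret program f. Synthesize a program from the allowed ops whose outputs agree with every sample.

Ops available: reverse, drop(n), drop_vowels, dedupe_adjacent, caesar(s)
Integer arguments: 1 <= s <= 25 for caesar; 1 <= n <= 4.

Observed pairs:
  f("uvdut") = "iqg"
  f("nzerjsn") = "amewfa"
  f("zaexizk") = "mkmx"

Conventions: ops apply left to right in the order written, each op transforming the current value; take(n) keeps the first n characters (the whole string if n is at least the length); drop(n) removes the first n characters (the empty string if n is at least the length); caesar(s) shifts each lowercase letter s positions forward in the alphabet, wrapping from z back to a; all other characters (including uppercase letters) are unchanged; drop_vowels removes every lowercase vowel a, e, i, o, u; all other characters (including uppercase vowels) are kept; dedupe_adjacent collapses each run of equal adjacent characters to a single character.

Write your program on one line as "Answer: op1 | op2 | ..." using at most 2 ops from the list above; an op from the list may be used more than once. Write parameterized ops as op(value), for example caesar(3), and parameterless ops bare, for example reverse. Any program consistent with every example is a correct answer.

drop_vowels | caesar(13)

Check, running the answer program on each example:
  "uvdut" -> "vdt" -> "iqg"
  "nzerjsn" -> "nzrjsn" -> "amewfa"
  "zaexizk" -> "zxzk" -> "mkmx"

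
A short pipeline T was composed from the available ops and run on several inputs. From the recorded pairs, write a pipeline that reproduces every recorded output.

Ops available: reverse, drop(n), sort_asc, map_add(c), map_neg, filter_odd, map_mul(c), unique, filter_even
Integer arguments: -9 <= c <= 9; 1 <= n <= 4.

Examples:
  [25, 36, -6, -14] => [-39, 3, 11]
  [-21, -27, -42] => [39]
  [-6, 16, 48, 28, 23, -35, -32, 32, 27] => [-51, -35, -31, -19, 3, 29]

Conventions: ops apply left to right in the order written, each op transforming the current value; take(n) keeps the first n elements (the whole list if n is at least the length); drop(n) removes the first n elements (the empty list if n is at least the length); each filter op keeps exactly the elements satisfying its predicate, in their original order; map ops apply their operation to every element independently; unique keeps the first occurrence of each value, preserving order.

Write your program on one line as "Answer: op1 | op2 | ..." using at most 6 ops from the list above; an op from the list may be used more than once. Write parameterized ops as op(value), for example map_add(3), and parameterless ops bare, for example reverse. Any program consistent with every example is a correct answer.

reverse | map_neg | sort_asc | filter_even | map_add(-3)

Check, running the answer program on each example:
  [25, 36, -6, -14] -> [-14, -6, 36, 25] -> [14, 6, -36, -25] -> [-36, -25, 6, 14] -> [-36, 6, 14] -> [-39, 3, 11]
  [-21, -27, -42] -> [-42, -27, -21] -> [42, 27, 21] -> [21, 27, 42] -> [42] -> [39]
  [-6, 16, 48, 28, 23, -35, -32, 32, 27] -> [27, 32, -32, -35, 23, 28, 48, 16, -6] -> [-27, -32, 32, 35, -23, -28, -48, -16, 6] -> [-48, -32, -28, -27, -23, -16, 6, 32, 35] -> [-48, -32, -28, -16, 6, 32] -> [-51, -35, -31, -19, 3, 29]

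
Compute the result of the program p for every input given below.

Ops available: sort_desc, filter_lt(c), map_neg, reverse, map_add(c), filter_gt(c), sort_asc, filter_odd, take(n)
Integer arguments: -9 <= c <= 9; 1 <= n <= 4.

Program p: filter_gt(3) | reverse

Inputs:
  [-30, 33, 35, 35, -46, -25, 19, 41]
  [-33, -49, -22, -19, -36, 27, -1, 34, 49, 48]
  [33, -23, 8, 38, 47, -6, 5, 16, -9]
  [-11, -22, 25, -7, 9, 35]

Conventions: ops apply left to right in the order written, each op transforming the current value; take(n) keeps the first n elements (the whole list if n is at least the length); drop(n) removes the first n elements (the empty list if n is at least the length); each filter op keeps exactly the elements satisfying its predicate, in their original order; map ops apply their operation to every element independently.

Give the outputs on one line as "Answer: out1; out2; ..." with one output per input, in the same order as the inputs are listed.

Execution, op by op:
  [-30, 33, 35, 35, -46, -25, 19, 41] -> [33, 35, 35, 19, 41] -> [41, 19, 35, 35, 33]
  [-33, -49, -22, -19, -36, 27, -1, 34, 49, 48] -> [27, 34, 49, 48] -> [48, 49, 34, 27]
  [33, -23, 8, 38, 47, -6, 5, 16, -9] -> [33, 8, 38, 47, 5, 16] -> [16, 5, 47, 38, 8, 33]
  [-11, -22, 25, -7, 9, 35] -> [25, 9, 35] -> [35, 9, 25]

[41, 19, 35, 35, 33]; [48, 49, 34, 27]; [16, 5, 47, 38, 8, 33]; [35, 9, 25]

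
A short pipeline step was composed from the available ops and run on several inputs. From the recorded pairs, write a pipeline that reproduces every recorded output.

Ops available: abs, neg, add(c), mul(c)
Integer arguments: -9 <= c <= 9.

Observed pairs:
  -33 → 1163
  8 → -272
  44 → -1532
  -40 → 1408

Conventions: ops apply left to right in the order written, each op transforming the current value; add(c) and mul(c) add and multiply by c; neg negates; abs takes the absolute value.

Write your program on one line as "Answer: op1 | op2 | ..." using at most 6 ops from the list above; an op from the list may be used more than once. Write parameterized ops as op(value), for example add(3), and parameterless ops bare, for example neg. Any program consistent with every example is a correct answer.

mul(-7) | mul(5) | neg | add(-8) | neg

Check, running the answer program on each example:
  -33 -> 231 -> 1155 -> -1155 -> -1163 -> 1163
  8 -> -56 -> -280 -> 280 -> 272 -> -272
  44 -> -308 -> -1540 -> 1540 -> 1532 -> -1532
  -40 -> 280 -> 1400 -> -1400 -> -1408 -> 1408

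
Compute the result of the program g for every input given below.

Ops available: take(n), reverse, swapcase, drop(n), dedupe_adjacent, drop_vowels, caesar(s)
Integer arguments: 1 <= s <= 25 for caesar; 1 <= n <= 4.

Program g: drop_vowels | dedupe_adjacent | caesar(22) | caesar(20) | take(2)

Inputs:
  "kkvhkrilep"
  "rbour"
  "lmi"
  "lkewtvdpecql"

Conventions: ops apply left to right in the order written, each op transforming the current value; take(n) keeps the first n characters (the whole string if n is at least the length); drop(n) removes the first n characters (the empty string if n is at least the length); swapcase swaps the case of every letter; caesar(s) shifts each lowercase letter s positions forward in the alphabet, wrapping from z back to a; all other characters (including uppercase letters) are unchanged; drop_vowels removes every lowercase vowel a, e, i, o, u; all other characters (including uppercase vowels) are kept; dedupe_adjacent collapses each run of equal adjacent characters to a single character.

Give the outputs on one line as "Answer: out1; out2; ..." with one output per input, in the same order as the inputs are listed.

"al"; "hr"; "bc"; "ba"

Execution, op by op:
  "kkvhkrilep" -> "kkvhkrlp" -> "kvhkrlp" -> "grdgnhl" -> "alxahbf" -> "al"
  "rbour" -> "rbr" -> "rbr" -> "nxn" -> "hrh" -> "hr"
  "lmi" -> "lm" -> "lm" -> "hi" -> "bc" -> "bc"
  "lkewtvdpecql" -> "lkwtvdpcql" -> "lkwtvdpcql" -> "hgsprzlymh" -> "bamjltfsgb" -> "ba"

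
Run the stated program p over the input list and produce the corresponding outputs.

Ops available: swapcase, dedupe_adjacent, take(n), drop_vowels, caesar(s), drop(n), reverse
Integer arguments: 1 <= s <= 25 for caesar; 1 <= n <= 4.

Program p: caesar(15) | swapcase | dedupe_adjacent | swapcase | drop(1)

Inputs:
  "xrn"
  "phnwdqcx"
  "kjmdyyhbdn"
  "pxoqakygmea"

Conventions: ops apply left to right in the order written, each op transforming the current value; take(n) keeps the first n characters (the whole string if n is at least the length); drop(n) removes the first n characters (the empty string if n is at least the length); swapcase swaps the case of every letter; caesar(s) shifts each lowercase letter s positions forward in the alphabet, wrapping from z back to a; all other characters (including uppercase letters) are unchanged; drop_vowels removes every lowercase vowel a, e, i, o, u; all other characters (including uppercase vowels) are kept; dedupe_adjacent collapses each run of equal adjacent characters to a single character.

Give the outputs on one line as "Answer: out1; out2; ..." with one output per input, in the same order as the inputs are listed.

"gc"; "wclsfrm"; "ybsnwqsc"; "mdfpznvbtp"

Execution, op by op:
  "xrn" -> "mgc" -> "MGC" -> "MGC" -> "mgc" -> "gc"
  "phnwdqcx" -> "ewclsfrm" -> "EWCLSFRM" -> "EWCLSFRM" -> "ewclsfrm" -> "wclsfrm"
  "kjmdyyhbdn" -> "zybsnnwqsc" -> "ZYBSNNWQSC" -> "ZYBSNWQSC" -> "zybsnwqsc" -> "ybsnwqsc"
  "pxoqakygmea" -> "emdfpznvbtp" -> "EMDFPZNVBTP" -> "EMDFPZNVBTP" -> "emdfpznvbtp" -> "mdfpznvbtp"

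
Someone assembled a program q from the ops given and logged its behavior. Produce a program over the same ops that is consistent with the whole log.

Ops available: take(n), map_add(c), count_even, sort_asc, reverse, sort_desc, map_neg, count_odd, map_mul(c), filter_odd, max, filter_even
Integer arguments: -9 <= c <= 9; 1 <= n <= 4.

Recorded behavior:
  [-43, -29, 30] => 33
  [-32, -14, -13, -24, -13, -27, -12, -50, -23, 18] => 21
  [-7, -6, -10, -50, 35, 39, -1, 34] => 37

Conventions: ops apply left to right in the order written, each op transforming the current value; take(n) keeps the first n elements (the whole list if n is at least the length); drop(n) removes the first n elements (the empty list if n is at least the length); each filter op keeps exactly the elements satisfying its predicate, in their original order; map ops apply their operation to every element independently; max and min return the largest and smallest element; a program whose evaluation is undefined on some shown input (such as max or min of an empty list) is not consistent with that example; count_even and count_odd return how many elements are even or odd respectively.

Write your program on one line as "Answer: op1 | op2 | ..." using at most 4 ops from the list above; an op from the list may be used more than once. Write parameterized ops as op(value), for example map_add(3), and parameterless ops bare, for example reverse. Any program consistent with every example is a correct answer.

sort_asc | map_add(3) | filter_odd | max

Check, running the answer program on each example:
  [-43, -29, 30] -> [-43, -29, 30] -> [-40, -26, 33] -> [33] -> 33
  [-32, -14, -13, -24, -13, -27, -12, -50, -23, 18] -> [-50, -32, -27, -24, -23, -14, -13, -13, -12, 18] -> [-47, -29, -24, -21, -20, -11, -10, -10, -9, 21] -> [-47, -29, -21, -11, -9, 21] -> 21
  [-7, -6, -10, -50, 35, 39, -1, 34] -> [-50, -10, -7, -6, -1, 34, 35, 39] -> [-47, -7, -4, -3, 2, 37, 38, 42] -> [-47, -7, -3, 37] -> 37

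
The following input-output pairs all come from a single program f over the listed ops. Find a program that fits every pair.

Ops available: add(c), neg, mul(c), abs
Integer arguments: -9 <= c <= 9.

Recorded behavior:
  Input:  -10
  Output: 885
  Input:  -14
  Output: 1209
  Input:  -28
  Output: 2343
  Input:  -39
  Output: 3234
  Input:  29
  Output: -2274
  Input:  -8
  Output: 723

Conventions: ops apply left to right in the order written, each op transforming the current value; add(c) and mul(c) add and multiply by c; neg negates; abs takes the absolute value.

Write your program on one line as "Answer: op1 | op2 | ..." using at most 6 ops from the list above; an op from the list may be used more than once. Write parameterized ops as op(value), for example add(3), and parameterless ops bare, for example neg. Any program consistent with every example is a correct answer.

add(6) | neg | add(7) | mul(9) | mul(9) | add(-6)

Check, running the answer program on each example:
  -10 -> -4 -> 4 -> 11 -> 99 -> 891 -> 885
  -14 -> -8 -> 8 -> 15 -> 135 -> 1215 -> 1209
  -28 -> -22 -> 22 -> 29 -> 261 -> 2349 -> 2343
  -39 -> -33 -> 33 -> 40 -> 360 -> 3240 -> 3234
  29 -> 35 -> -35 -> -28 -> -252 -> -2268 -> -2274
  -8 -> -2 -> 2 -> 9 -> 81 -> 729 -> 723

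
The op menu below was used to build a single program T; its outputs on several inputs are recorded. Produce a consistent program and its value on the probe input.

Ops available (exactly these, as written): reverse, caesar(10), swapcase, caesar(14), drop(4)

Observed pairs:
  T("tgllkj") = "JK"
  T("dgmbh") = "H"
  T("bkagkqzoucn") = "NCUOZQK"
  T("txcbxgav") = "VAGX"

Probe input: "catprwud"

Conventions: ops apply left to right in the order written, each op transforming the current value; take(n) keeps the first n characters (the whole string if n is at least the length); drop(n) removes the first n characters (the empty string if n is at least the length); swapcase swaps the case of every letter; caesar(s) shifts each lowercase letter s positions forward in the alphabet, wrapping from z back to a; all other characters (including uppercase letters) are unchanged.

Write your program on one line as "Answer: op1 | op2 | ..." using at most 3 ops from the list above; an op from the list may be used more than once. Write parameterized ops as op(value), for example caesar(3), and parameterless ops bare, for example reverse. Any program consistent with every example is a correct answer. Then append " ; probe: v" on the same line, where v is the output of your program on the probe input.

drop(4) | swapcase | reverse ; probe: "DUWR"

Check, running the answer program on each example:
  "tgllkj" -> "kj" -> "KJ" -> "JK"
  "dgmbh" -> "h" -> "H" -> "H"
  "bkagkqzoucn" -> "kqzoucn" -> "KQZOUCN" -> "NCUOZQK"
  "txcbxgav" -> "xgav" -> "XGAV" -> "VAGX"
  probe: "catprwud" -> "rwud" -> "RWUD" -> "DUWR"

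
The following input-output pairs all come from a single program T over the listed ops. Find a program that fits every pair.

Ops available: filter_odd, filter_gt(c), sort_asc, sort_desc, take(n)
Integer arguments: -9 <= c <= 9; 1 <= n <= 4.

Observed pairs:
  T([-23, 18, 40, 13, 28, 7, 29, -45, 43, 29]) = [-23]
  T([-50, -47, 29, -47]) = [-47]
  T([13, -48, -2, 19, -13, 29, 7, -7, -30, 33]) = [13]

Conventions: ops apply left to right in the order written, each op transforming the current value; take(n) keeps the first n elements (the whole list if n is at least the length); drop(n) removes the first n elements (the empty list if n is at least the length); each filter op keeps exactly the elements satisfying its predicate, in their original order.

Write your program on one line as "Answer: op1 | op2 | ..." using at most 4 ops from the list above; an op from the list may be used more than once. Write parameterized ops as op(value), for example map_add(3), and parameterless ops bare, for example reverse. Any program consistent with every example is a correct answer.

take(2) | sort_desc | filter_odd

Check, running the answer program on each example:
  [-23, 18, 40, 13, 28, 7, 29, -45, 43, 29] -> [-23, 18] -> [18, -23] -> [-23]
  [-50, -47, 29, -47] -> [-50, -47] -> [-47, -50] -> [-47]
  [13, -48, -2, 19, -13, 29, 7, -7, -30, 33] -> [13, -48] -> [13, -48] -> [13]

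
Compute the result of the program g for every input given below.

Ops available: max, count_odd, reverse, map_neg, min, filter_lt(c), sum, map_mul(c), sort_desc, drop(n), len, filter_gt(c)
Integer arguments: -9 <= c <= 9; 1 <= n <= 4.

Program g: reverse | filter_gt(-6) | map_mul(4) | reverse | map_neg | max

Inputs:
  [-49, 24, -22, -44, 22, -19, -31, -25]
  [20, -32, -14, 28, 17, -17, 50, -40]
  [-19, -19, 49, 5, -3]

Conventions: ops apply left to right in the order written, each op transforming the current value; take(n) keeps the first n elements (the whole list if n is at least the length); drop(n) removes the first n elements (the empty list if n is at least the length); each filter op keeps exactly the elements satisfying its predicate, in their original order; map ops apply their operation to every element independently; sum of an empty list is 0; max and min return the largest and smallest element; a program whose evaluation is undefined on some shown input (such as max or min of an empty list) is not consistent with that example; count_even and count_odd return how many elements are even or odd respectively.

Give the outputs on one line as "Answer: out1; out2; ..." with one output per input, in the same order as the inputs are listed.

-88; -68; 12

Execution, op by op:
  [-49, 24, -22, -44, 22, -19, -31, -25] -> [-25, -31, -19, 22, -44, -22, 24, -49] -> [22, 24] -> [88, 96] -> [96, 88] -> [-96, -88] -> -88
  [20, -32, -14, 28, 17, -17, 50, -40] -> [-40, 50, -17, 17, 28, -14, -32, 20] -> [50, 17, 28, 20] -> [200, 68, 112, 80] -> [80, 112, 68, 200] -> [-80, -112, -68, -200] -> -68
  [-19, -19, 49, 5, -3] -> [-3, 5, 49, -19, -19] -> [-3, 5, 49] -> [-12, 20, 196] -> [196, 20, -12] -> [-196, -20, 12] -> 12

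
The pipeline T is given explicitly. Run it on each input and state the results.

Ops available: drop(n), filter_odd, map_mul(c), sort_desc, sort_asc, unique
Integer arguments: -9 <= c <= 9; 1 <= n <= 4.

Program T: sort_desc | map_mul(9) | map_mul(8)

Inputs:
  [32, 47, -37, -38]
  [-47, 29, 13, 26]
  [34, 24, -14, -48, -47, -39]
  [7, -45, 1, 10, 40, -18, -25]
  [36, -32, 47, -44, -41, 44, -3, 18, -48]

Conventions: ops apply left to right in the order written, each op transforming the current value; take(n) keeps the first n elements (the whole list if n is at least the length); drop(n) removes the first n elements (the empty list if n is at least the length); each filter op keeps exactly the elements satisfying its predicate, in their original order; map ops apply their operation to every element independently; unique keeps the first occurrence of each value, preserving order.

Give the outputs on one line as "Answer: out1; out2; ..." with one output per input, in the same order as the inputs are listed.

[3384, 2304, -2664, -2736]; [2088, 1872, 936, -3384]; [2448, 1728, -1008, -2808, -3384, -3456]; [2880, 720, 504, 72, -1296, -1800, -3240]; [3384, 3168, 2592, 1296, -216, -2304, -2952, -3168, -3456]

Execution, op by op:
  [32, 47, -37, -38] -> [47, 32, -37, -38] -> [423, 288, -333, -342] -> [3384, 2304, -2664, -2736]
  [-47, 29, 13, 26] -> [29, 26, 13, -47] -> [261, 234, 117, -423] -> [2088, 1872, 936, -3384]
  [34, 24, -14, -48, -47, -39] -> [34, 24, -14, -39, -47, -48] -> [306, 216, -126, -351, -423, -432] -> [2448, 1728, -1008, -2808, -3384, -3456]
  [7, -45, 1, 10, 40, -18, -25] -> [40, 10, 7, 1, -18, -25, -45] -> [360, 90, 63, 9, -162, -225, -405] -> [2880, 720, 504, 72, -1296, -1800, -3240]
  [36, -32, 47, -44, -41, 44, -3, 18, -48] -> [47, 44, 36, 18, -3, -32, -41, -44, -48] -> [423, 396, 324, 162, -27, -288, -369, -396, -432] -> [3384, 3168, 2592, 1296, -216, -2304, -2952, -3168, -3456]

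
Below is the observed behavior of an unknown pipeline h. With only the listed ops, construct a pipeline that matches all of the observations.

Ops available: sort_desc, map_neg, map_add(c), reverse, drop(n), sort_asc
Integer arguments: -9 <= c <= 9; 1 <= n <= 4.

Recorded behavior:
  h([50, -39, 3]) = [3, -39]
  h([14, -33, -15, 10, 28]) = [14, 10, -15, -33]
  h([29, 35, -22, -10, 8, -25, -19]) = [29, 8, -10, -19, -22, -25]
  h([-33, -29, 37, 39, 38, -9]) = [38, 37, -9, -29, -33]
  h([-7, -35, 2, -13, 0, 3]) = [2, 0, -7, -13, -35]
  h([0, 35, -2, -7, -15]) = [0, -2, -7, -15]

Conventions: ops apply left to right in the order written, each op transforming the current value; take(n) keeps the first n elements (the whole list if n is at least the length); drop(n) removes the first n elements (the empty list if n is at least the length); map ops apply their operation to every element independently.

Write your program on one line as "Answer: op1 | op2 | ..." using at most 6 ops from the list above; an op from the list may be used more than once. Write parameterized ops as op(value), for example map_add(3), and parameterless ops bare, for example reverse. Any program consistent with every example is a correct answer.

sort_asc | sort_desc | map_neg | drop(1) | map_neg

Check, running the answer program on each example:
  [50, -39, 3] -> [-39, 3, 50] -> [50, 3, -39] -> [-50, -3, 39] -> [-3, 39] -> [3, -39]
  [14, -33, -15, 10, 28] -> [-33, -15, 10, 14, 28] -> [28, 14, 10, -15, -33] -> [-28, -14, -10, 15, 33] -> [-14, -10, 15, 33] -> [14, 10, -15, -33]
  [29, 35, -22, -10, 8, -25, -19] -> [-25, -22, -19, -10, 8, 29, 35] -> [35, 29, 8, -10, -19, -22, -25] -> [-35, -29, -8, 10, 19, 22, 25] -> [-29, -8, 10, 19, 22, 25] -> [29, 8, -10, -19, -22, -25]
  [-33, -29, 37, 39, 38, -9] -> [-33, -29, -9, 37, 38, 39] -> [39, 38, 37, -9, -29, -33] -> [-39, -38, -37, 9, 29, 33] -> [-38, -37, 9, 29, 33] -> [38, 37, -9, -29, -33]
  [-7, -35, 2, -13, 0, 3] -> [-35, -13, -7, 0, 2, 3] -> [3, 2, 0, -7, -13, -35] -> [-3, -2, 0, 7, 13, 35] -> [-2, 0, 7, 13, 35] -> [2, 0, -7, -13, -35]
  [0, 35, -2, -7, -15] -> [-15, -7, -2, 0, 35] -> [35, 0, -2, -7, -15] -> [-35, 0, 2, 7, 15] -> [0, 2, 7, 15] -> [0, -2, -7, -15]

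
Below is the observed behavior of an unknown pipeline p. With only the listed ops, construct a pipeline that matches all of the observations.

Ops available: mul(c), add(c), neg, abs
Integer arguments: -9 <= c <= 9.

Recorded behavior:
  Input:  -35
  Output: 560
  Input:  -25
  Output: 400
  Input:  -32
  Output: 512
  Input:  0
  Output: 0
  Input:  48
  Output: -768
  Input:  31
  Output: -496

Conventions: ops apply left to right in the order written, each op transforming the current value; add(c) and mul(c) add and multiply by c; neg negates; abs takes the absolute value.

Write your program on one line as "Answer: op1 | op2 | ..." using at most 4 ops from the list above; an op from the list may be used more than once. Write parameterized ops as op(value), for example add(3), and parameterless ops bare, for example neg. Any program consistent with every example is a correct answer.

neg | mul(8) | neg | mul(-2)

Check, running the answer program on each example:
  -35 -> 35 -> 280 -> -280 -> 560
  -25 -> 25 -> 200 -> -200 -> 400
  -32 -> 32 -> 256 -> -256 -> 512
  0 -> 0 -> 0 -> 0 -> 0
  48 -> -48 -> -384 -> 384 -> -768
  31 -> -31 -> -248 -> 248 -> -496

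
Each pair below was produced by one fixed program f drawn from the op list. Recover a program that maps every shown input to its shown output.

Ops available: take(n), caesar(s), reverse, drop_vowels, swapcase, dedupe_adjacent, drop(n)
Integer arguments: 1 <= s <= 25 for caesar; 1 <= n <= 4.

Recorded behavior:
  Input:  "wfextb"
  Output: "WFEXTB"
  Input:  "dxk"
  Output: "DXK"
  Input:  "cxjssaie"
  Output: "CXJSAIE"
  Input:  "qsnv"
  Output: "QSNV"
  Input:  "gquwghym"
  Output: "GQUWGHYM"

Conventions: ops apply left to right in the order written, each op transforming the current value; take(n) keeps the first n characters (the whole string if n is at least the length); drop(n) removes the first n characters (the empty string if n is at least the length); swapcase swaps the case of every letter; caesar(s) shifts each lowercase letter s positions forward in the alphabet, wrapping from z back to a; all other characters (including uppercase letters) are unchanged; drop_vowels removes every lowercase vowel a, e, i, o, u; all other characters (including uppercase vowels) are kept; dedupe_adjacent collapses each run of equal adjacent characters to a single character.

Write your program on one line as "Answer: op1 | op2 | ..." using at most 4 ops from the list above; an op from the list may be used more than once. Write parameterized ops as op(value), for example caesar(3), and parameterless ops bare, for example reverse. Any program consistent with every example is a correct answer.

reverse | swapcase | reverse | dedupe_adjacent

Check, running the answer program on each example:
  "wfextb" -> "btxefw" -> "BTXEFW" -> "WFEXTB" -> "WFEXTB"
  "dxk" -> "kxd" -> "KXD" -> "DXK" -> "DXK"
  "cxjssaie" -> "eiassjxc" -> "EIASSJXC" -> "CXJSSAIE" -> "CXJSAIE"
  "qsnv" -> "vnsq" -> "VNSQ" -> "QSNV" -> "QSNV"
  "gquwghym" -> "myhgwuqg" -> "MYHGWUQG" -> "GQUWGHYM" -> "GQUWGHYM"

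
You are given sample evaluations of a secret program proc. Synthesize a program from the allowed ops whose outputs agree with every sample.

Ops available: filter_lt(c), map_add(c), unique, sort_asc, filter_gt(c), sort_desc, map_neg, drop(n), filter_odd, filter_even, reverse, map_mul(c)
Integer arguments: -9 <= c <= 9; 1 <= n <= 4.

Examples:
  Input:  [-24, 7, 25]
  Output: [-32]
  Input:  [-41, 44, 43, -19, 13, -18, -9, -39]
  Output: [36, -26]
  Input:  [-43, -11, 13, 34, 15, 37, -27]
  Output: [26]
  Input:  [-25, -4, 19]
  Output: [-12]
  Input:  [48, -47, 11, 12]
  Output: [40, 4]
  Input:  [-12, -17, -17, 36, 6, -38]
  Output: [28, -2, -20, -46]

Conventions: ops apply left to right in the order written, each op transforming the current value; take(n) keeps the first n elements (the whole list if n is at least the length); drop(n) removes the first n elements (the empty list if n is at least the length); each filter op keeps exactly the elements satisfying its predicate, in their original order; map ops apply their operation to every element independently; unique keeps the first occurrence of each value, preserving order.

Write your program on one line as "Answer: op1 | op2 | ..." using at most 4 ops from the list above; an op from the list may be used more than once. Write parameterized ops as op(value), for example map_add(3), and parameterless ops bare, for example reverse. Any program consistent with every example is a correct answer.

filter_even | sort_asc | map_add(-8) | sort_desc

Check, running the answer program on each example:
  [-24, 7, 25] -> [-24] -> [-24] -> [-32] -> [-32]
  [-41, 44, 43, -19, 13, -18, -9, -39] -> [44, -18] -> [-18, 44] -> [-26, 36] -> [36, -26]
  [-43, -11, 13, 34, 15, 37, -27] -> [34] -> [34] -> [26] -> [26]
  [-25, -4, 19] -> [-4] -> [-4] -> [-12] -> [-12]
  [48, -47, 11, 12] -> [48, 12] -> [12, 48] -> [4, 40] -> [40, 4]
  [-12, -17, -17, 36, 6, -38] -> [-12, 36, 6, -38] -> [-38, -12, 6, 36] -> [-46, -20, -2, 28] -> [28, -2, -20, -46]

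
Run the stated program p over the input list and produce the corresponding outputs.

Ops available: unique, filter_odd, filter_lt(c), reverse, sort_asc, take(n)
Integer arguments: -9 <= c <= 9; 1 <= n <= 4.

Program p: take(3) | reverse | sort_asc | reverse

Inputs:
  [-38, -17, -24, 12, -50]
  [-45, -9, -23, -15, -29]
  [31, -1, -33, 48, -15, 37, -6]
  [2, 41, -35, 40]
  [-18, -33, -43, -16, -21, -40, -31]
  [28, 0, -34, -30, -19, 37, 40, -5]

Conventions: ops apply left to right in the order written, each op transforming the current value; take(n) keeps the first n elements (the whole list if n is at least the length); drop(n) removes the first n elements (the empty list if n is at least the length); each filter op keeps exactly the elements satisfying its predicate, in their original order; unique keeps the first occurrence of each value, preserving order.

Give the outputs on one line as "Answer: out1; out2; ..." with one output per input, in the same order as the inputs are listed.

[-17, -24, -38]; [-9, -23, -45]; [31, -1, -33]; [41, 2, -35]; [-18, -33, -43]; [28, 0, -34]

Execution, op by op:
  [-38, -17, -24, 12, -50] -> [-38, -17, -24] -> [-24, -17, -38] -> [-38, -24, -17] -> [-17, -24, -38]
  [-45, -9, -23, -15, -29] -> [-45, -9, -23] -> [-23, -9, -45] -> [-45, -23, -9] -> [-9, -23, -45]
  [31, -1, -33, 48, -15, 37, -6] -> [31, -1, -33] -> [-33, -1, 31] -> [-33, -1, 31] -> [31, -1, -33]
  [2, 41, -35, 40] -> [2, 41, -35] -> [-35, 41, 2] -> [-35, 2, 41] -> [41, 2, -35]
  [-18, -33, -43, -16, -21, -40, -31] -> [-18, -33, -43] -> [-43, -33, -18] -> [-43, -33, -18] -> [-18, -33, -43]
  [28, 0, -34, -30, -19, 37, 40, -5] -> [28, 0, -34] -> [-34, 0, 28] -> [-34, 0, 28] -> [28, 0, -34]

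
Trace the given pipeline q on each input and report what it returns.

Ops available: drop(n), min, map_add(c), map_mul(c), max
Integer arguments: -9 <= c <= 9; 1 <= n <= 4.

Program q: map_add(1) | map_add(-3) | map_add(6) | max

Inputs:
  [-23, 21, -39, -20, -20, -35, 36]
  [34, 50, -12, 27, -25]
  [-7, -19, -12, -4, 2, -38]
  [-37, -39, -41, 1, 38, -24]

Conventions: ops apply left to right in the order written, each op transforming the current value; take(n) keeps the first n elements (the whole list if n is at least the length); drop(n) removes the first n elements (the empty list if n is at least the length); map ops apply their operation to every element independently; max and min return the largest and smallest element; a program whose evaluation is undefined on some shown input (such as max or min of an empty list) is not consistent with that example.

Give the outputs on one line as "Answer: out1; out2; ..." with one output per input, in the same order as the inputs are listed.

40; 54; 6; 42

Execution, op by op:
  [-23, 21, -39, -20, -20, -35, 36] -> [-22, 22, -38, -19, -19, -34, 37] -> [-25, 19, -41, -22, -22, -37, 34] -> [-19, 25, -35, -16, -16, -31, 40] -> 40
  [34, 50, -12, 27, -25] -> [35, 51, -11, 28, -24] -> [32, 48, -14, 25, -27] -> [38, 54, -8, 31, -21] -> 54
  [-7, -19, -12, -4, 2, -38] -> [-6, -18, -11, -3, 3, -37] -> [-9, -21, -14, -6, 0, -40] -> [-3, -15, -8, 0, 6, -34] -> 6
  [-37, -39, -41, 1, 38, -24] -> [-36, -38, -40, 2, 39, -23] -> [-39, -41, -43, -1, 36, -26] -> [-33, -35, -37, 5, 42, -20] -> 42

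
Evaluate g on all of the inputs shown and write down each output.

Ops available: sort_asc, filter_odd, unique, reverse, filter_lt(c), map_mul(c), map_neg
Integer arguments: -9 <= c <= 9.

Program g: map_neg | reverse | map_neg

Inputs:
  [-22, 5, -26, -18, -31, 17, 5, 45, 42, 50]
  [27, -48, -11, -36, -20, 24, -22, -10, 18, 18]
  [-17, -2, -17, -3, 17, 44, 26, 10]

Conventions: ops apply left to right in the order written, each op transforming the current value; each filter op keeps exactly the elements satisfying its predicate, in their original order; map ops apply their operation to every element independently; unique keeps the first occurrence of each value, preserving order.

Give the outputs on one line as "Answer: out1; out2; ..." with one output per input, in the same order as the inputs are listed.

Execution, op by op:
  [-22, 5, -26, -18, -31, 17, 5, 45, 42, 50] -> [22, -5, 26, 18, 31, -17, -5, -45, -42, -50] -> [-50, -42, -45, -5, -17, 31, 18, 26, -5, 22] -> [50, 42, 45, 5, 17, -31, -18, -26, 5, -22]
  [27, -48, -11, -36, -20, 24, -22, -10, 18, 18] -> [-27, 48, 11, 36, 20, -24, 22, 10, -18, -18] -> [-18, -18, 10, 22, -24, 20, 36, 11, 48, -27] -> [18, 18, -10, -22, 24, -20, -36, -11, -48, 27]
  [-17, -2, -17, -3, 17, 44, 26, 10] -> [17, 2, 17, 3, -17, -44, -26, -10] -> [-10, -26, -44, -17, 3, 17, 2, 17] -> [10, 26, 44, 17, -3, -17, -2, -17]

[50, 42, 45, 5, 17, -31, -18, -26, 5, -22]; [18, 18, -10, -22, 24, -20, -36, -11, -48, 27]; [10, 26, 44, 17, -3, -17, -2, -17]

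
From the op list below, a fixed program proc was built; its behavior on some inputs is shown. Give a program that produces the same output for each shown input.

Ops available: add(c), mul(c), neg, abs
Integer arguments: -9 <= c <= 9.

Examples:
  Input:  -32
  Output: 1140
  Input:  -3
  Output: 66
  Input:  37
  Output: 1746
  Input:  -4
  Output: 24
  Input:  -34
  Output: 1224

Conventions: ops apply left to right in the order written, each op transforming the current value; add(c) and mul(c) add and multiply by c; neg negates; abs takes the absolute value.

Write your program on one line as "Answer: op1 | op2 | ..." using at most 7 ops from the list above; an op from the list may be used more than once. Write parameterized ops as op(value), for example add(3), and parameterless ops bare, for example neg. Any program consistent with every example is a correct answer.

add(5) | mul(7) | add(-2) | abs | add(-1) | mul(6)

Check, running the answer program on each example:
  -32 -> -27 -> -189 -> -191 -> 191 -> 190 -> 1140
  -3 -> 2 -> 14 -> 12 -> 12 -> 11 -> 66
  37 -> 42 -> 294 -> 292 -> 292 -> 291 -> 1746
  -4 -> 1 -> 7 -> 5 -> 5 -> 4 -> 24
  -34 -> -29 -> -203 -> -205 -> 205 -> 204 -> 1224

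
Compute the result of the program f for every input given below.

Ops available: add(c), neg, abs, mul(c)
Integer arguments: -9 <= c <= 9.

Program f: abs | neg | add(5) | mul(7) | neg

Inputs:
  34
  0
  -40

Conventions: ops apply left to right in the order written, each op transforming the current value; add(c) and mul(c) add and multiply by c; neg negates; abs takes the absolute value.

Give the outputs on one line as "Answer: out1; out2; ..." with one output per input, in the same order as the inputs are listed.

Execution, op by op:
  34 -> 34 -> -34 -> -29 -> -203 -> 203
  0 -> 0 -> 0 -> 5 -> 35 -> -35
  -40 -> 40 -> -40 -> -35 -> -245 -> 245

203; -35; 245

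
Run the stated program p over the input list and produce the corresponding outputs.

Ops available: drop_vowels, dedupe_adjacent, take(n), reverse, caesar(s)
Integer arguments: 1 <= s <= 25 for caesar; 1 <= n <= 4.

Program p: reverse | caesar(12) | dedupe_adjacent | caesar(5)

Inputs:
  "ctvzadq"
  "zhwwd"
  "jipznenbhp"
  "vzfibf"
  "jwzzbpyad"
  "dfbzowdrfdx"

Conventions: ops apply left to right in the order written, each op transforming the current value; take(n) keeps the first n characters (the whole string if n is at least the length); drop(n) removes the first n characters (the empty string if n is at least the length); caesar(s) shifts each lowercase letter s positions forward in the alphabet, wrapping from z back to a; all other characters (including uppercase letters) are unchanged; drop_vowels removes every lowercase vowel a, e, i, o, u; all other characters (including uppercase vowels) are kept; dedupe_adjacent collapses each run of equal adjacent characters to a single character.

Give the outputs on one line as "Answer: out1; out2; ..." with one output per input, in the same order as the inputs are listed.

"hurqmkt"; "unyq"; "gyseveqgza"; "wszwqm"; "urpgsqna"; "ouwiunfqswu"

Execution, op by op:
  "ctvzadq" -> "qdazvtc" -> "cpmlhfo" -> "cpmlhfo" -> "hurqmkt"
  "zhwwd" -> "dwwhz" -> "piitl" -> "pitl" -> "unyq"
  "jipznenbhp" -> "phbnenzpij" -> "btnzqzlbuv" -> "btnzqzlbuv" -> "gyseveqgza"
  "vzfibf" -> "fbifzv" -> "rnurlh" -> "rnurlh" -> "wszwqm"
  "jwzzbpyad" -> "daypbzzwj" -> "pmkbnlliv" -> "pmkbnliv" -> "urpgsqna"
  "dfbzowdrfdx" -> "xdfrdwozbfd" -> "jprdpialnrp" -> "jprdpialnrp" -> "ouwiunfqswu"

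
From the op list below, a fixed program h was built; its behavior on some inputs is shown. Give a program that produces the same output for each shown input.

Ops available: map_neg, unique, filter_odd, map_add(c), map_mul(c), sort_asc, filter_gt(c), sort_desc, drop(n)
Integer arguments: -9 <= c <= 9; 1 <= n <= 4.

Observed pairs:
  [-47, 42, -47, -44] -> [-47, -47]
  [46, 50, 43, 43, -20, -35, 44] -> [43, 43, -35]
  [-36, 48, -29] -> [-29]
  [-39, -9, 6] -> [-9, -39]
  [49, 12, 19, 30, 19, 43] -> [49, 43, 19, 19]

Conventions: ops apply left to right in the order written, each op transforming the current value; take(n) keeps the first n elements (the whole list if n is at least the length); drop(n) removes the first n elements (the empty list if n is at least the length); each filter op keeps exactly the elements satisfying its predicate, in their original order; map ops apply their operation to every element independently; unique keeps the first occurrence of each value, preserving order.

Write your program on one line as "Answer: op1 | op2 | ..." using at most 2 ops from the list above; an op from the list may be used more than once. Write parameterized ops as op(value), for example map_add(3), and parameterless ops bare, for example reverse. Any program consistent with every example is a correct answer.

sort_desc | filter_odd

Check, running the answer program on each example:
  [-47, 42, -47, -44] -> [42, -44, -47, -47] -> [-47, -47]
  [46, 50, 43, 43, -20, -35, 44] -> [50, 46, 44, 43, 43, -20, -35] -> [43, 43, -35]
  [-36, 48, -29] -> [48, -29, -36] -> [-29]
  [-39, -9, 6] -> [6, -9, -39] -> [-9, -39]
  [49, 12, 19, 30, 19, 43] -> [49, 43, 30, 19, 19, 12] -> [49, 43, 19, 19]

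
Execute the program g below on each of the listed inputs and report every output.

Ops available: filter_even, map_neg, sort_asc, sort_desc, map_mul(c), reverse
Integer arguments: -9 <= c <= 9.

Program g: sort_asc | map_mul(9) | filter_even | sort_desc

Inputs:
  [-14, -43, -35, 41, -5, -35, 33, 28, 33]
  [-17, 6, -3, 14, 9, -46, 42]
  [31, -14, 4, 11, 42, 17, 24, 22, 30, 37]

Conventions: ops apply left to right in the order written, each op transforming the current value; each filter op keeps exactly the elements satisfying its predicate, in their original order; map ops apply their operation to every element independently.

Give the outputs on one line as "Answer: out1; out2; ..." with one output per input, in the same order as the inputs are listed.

Execution, op by op:
  [-14, -43, -35, 41, -5, -35, 33, 28, 33] -> [-43, -35, -35, -14, -5, 28, 33, 33, 41] -> [-387, -315, -315, -126, -45, 252, 297, 297, 369] -> [-126, 252] -> [252, -126]
  [-17, 6, -3, 14, 9, -46, 42] -> [-46, -17, -3, 6, 9, 14, 42] -> [-414, -153, -27, 54, 81, 126, 378] -> [-414, 54, 126, 378] -> [378, 126, 54, -414]
  [31, -14, 4, 11, 42, 17, 24, 22, 30, 37] -> [-14, 4, 11, 17, 22, 24, 30, 31, 37, 42] -> [-126, 36, 99, 153, 198, 216, 270, 279, 333, 378] -> [-126, 36, 198, 216, 270, 378] -> [378, 270, 216, 198, 36, -126]

[252, -126]; [378, 126, 54, -414]; [378, 270, 216, 198, 36, -126]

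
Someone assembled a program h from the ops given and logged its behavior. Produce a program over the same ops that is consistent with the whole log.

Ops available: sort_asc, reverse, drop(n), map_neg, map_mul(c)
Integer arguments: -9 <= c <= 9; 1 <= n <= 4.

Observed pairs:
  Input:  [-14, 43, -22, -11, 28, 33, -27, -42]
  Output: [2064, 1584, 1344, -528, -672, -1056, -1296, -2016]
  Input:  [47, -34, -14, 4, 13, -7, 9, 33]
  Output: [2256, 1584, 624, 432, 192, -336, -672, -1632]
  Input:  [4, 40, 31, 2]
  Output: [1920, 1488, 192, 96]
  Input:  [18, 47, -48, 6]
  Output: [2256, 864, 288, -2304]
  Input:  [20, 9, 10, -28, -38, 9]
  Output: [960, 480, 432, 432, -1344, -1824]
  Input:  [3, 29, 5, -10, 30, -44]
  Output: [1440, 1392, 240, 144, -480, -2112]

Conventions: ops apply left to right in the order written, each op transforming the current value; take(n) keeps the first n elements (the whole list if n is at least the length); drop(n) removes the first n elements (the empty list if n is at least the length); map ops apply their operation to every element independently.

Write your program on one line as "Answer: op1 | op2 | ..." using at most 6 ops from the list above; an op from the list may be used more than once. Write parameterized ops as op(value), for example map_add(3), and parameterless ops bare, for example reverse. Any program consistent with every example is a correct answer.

map_mul(2) | sort_asc | map_mul(-3) | map_mul(-8) | reverse

Check, running the answer program on each example:
  [-14, 43, -22, -11, 28, 33, -27, -42] -> [-28, 86, -44, -22, 56, 66, -54, -84] -> [-84, -54, -44, -28, -22, 56, 66, 86] -> [252, 162, 132, 84, 66, -168, -198, -258] -> [-2016, -1296, -1056, -672, -528, 1344, 1584, 2064] -> [2064, 1584, 1344, -528, -672, -1056, -1296, -2016]
  [47, -34, -14, 4, 13, -7, 9, 33] -> [94, -68, -28, 8, 26, -14, 18, 66] -> [-68, -28, -14, 8, 18, 26, 66, 94] -> [204, 84, 42, -24, -54, -78, -198, -282] -> [-1632, -672, -336, 192, 432, 624, 1584, 2256] -> [2256, 1584, 624, 432, 192, -336, -672, -1632]
  [4, 40, 31, 2] -> [8, 80, 62, 4] -> [4, 8, 62, 80] -> [-12, -24, -186, -240] -> [96, 192, 1488, 1920] -> [1920, 1488, 192, 96]
  [18, 47, -48, 6] -> [36, 94, -96, 12] -> [-96, 12, 36, 94] -> [288, -36, -108, -282] -> [-2304, 288, 864, 2256] -> [2256, 864, 288, -2304]
  [20, 9, 10, -28, -38, 9] -> [40, 18, 20, -56, -76, 18] -> [-76, -56, 18, 18, 20, 40] -> [228, 168, -54, -54, -60, -120] -> [-1824, -1344, 432, 432, 480, 960] -> [960, 480, 432, 432, -1344, -1824]
  [3, 29, 5, -10, 30, -44] -> [6, 58, 10, -20, 60, -88] -> [-88, -20, 6, 10, 58, 60] -> [264, 60, -18, -30, -174, -180] -> [-2112, -480, 144, 240, 1392, 1440] -> [1440, 1392, 240, 144, -480, -2112]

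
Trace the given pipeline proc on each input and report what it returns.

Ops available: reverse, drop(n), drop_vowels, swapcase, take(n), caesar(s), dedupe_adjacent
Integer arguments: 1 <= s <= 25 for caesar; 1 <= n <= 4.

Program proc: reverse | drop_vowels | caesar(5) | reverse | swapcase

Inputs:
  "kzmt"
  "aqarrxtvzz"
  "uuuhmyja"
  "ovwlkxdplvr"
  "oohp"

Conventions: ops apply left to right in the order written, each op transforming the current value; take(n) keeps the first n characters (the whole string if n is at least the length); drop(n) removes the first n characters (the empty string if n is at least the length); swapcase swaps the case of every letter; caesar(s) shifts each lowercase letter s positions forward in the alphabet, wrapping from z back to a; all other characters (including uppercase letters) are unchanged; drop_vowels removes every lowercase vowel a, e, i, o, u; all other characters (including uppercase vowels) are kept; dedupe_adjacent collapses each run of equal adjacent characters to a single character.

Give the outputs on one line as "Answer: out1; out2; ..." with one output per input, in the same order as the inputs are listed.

"PERY"; "VWWCYAEE"; "MRDO"; "ABQPCIUQAW"; "MU"

Execution, op by op:
  "kzmt" -> "tmzk" -> "tmzk" -> "yrep" -> "pery" -> "PERY"
  "aqarrxtvzz" -> "zzvtxrraqa" -> "zzvtxrrq" -> "eeaycwwv" -> "vwwcyaee" -> "VWWCYAEE"
  "uuuhmyja" -> "ajymhuuu" -> "jymh" -> "odrm" -> "mrdo" -> "MRDO"
  "ovwlkxdplvr" -> "rvlpdxklwvo" -> "rvlpdxklwv" -> "waquicpqba" -> "abqpciuqaw" -> "ABQPCIUQAW"
  "oohp" -> "phoo" -> "ph" -> "um" -> "mu" -> "MU"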